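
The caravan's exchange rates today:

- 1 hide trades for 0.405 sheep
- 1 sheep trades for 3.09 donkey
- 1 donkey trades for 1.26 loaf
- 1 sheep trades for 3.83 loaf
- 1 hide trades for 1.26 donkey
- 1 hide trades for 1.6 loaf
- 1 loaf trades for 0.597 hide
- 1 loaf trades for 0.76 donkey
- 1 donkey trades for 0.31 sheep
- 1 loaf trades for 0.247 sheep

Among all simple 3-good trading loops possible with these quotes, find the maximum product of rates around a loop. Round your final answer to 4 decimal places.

0.9617

donkey→loaf→sheep→donkey: 1.26 × 0.247 × 3.09 = 0.96167
donkey→loaf→hide→donkey: 1.26 × 0.597 × 1.26 = 0.94780
hide→sheep→loaf→hide: 0.405 × 3.83 × 0.597 = 0.92604
donkey→sheep→loaf→donkey: 0.31 × 3.83 × 0.76 = 0.90235
Maximum is donkey→loaf→sheep→donkey at 0.9617; no arbitrage — every cycle loses value.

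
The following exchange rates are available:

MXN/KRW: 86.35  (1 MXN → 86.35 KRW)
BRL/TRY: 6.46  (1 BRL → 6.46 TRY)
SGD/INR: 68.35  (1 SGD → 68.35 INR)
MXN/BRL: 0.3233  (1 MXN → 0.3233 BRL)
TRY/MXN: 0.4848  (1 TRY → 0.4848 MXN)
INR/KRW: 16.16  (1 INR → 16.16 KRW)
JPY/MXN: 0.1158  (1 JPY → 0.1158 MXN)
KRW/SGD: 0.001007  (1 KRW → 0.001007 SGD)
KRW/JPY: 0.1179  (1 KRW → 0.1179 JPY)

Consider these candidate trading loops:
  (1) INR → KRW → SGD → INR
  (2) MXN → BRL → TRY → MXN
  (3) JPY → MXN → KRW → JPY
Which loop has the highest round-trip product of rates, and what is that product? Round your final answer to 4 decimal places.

1.1789

(1) 16.16 × 0.001007 × 68.35 = 1.11227
(2) 0.3233 × 6.46 × 0.4848 = 1.01251
(3) 0.1158 × 86.35 × 0.1179 = 1.17892
Highest is cycle (3) at 1.1789 (>1, arbitrage).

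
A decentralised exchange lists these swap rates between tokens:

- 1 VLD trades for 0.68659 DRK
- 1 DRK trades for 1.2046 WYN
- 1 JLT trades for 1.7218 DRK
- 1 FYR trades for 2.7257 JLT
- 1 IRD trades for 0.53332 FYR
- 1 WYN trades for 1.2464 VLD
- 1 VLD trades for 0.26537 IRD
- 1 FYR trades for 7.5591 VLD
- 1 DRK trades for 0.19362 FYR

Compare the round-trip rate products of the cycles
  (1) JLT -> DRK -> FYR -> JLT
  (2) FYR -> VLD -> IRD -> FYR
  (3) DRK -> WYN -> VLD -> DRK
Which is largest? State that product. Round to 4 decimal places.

1.0698

(1) 1.7218 × 0.19362 × 2.7257 = 0.90868
(2) 7.5591 × 0.26537 × 0.53332 = 1.06982
(3) 1.2046 × 1.2464 × 0.68659 = 1.03086
Highest is cycle (2) at 1.0698 (>1, arbitrage).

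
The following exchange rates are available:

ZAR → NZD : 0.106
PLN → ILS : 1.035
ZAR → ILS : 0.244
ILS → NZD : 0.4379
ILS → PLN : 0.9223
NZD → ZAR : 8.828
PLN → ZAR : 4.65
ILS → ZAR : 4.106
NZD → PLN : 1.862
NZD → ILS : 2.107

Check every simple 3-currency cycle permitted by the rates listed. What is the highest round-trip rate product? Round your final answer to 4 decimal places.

ZAR→ILS→PLN→ZAR: 0.244 × 0.9223 × 4.65 = 1.04644
ZAR→ILS→NZD→ZAR: 0.244 × 0.4379 × 8.828 = 0.94325
ZAR→NZD→PLN→ZAR: 0.106 × 1.862 × 4.65 = 0.91778
ZAR→NZD→ILS→ZAR: 0.106 × 2.107 × 4.106 = 0.91704
ILS→NZD→PLN→ILS: 0.4379 × 1.862 × 1.035 = 0.84391
Maximum is ZAR→ILS→PLN→ZAR at 1.0464; arbitrage exists.

1.0464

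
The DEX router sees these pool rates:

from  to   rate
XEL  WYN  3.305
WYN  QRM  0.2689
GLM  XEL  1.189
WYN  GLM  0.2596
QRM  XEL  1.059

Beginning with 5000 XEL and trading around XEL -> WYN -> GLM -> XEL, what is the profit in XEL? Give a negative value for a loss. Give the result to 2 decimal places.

5000 XEL × 3.305 = 16525 WYN
16525 WYN × 0.2596 = 4289.89 GLM
4289.89 GLM × 1.189 = 5100.67921 XEL
Net change: 5100.67921 − 5000 = 100.67921 XEL

100.68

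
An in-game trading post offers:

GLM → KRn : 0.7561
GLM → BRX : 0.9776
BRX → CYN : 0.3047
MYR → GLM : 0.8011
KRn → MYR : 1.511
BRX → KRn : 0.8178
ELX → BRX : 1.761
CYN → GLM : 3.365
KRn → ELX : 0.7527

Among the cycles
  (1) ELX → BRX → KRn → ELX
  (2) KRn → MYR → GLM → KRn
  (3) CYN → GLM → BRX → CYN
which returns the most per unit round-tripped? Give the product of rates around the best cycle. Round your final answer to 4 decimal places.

(1) 1.761 × 0.8178 × 0.7527 = 1.08400
(2) 1.511 × 0.8011 × 0.7561 = 0.91523
(3) 3.365 × 0.9776 × 0.3047 = 1.00235
Highest is cycle (1) at 1.0840 (>1, arbitrage).

1.0840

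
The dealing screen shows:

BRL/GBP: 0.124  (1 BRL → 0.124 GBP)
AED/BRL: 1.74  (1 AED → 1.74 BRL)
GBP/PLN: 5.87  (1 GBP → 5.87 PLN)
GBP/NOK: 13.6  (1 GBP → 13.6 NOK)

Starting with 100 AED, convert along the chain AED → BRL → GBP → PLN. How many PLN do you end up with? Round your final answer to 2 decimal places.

126.65

100 AED × 1.74 = 174 BRL
174 BRL × 0.124 = 21.576 GBP
21.576 GBP × 5.87 = 126.65112 PLN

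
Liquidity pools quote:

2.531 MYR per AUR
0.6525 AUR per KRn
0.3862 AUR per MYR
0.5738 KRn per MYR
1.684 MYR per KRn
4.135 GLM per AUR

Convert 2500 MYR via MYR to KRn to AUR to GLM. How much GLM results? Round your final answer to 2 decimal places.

2500 MYR × 0.5738 = 1434.5 KRn
1434.5 KRn × 0.6525 = 936.01125 AUR
936.01125 AUR × 4.135 = 3870.40651875 GLM

3870.41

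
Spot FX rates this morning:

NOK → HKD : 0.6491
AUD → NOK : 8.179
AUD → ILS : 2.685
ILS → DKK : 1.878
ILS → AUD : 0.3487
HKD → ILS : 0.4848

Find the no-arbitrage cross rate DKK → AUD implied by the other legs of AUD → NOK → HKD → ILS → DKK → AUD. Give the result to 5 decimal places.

Known legs of the cycle: 8.179 × 0.6491 × 0.4848 × 1.878 = 4.83359230355616
For no arbitrage the full-cycle product must be 1, so the missing rate is 1 / 4.83359230355616 ≈ 0.2068855.

0.20689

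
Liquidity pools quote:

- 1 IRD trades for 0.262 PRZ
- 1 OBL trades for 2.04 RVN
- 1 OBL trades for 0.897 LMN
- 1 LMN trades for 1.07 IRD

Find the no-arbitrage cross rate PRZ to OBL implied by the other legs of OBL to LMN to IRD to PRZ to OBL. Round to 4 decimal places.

Known legs of the cycle: 0.897 × 1.07 × 0.262 = 0.25146498
For no arbitrage the full-cycle product must be 1, so the missing rate is 1 / 0.25146498 ≈ 3.976697.

3.9767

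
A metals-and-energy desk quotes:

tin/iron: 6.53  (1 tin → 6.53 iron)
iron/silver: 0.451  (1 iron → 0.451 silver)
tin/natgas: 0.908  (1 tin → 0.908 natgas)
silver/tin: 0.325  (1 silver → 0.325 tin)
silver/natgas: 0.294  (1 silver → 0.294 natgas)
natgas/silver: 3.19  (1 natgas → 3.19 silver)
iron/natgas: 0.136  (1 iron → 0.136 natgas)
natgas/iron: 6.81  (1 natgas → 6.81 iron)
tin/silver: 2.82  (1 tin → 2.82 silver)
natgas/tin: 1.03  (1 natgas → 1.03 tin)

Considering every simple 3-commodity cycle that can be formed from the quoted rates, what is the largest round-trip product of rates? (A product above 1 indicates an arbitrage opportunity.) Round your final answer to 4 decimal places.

silver→tin→iron→silver: 0.325 × 6.53 × 0.451 = 0.95713
silver→tin→natgas→silver: 0.325 × 0.908 × 3.19 = 0.94137
iron→natgas→tin→iron: 0.136 × 1.03 × 6.53 = 0.91472
silver→natgas→iron→silver: 0.294 × 6.81 × 0.451 = 0.90297
silver→natgas→tin→silver: 0.294 × 1.03 × 2.82 = 0.85395
Maximum is silver→tin→iron→silver at 0.9571; no arbitrage — every cycle loses value.

0.9571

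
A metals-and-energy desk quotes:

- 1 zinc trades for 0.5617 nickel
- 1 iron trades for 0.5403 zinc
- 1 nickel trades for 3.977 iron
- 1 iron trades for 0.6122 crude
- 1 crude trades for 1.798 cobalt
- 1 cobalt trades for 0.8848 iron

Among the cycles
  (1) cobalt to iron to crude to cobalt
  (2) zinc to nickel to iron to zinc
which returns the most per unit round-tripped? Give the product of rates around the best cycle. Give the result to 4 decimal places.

(1) 0.8848 × 0.6122 × 1.798 = 0.97393
(2) 0.5617 × 3.977 × 0.5403 = 1.20697
Highest is cycle (2) at 1.2070 (>1, arbitrage).

1.2070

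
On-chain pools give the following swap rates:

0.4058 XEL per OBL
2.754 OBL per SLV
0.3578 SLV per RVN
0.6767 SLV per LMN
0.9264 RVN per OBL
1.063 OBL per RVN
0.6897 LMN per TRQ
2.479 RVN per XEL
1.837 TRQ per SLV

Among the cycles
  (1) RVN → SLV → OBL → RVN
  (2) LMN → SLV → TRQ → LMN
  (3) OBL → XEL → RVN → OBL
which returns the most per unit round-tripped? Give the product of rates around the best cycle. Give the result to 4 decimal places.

1.0694

(1) 0.3578 × 2.754 × 0.9264 = 0.91286
(2) 0.6767 × 1.837 × 0.6897 = 0.85736
(3) 0.4058 × 2.479 × 1.063 = 1.06935
Highest is cycle (3) at 1.0694 (>1, arbitrage).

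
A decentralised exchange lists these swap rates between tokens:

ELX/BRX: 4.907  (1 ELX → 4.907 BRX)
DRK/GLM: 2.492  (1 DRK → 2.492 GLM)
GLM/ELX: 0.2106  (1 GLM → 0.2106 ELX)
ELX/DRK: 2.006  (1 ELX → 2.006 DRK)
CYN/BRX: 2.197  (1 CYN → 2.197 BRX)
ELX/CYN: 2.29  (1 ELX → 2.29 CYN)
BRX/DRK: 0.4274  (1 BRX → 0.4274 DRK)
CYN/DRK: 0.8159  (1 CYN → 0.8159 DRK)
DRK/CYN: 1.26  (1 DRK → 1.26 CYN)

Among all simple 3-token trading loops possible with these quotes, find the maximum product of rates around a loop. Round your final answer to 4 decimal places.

1.1831

DRK→CYN→BRX→DRK: 1.26 × 2.197 × 0.4274 = 1.18314
DRK→GLM→ELX→DRK: 2.492 × 0.2106 × 2.006 = 1.05278
Maximum is DRK→CYN→BRX→DRK at 1.1831; arbitrage exists.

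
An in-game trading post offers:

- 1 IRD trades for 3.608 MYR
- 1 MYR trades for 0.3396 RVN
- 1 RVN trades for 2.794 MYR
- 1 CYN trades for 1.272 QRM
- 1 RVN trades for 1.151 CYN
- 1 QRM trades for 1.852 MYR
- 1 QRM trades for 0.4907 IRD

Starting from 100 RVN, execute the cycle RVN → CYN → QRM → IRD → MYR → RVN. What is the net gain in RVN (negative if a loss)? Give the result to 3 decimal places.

100 RVN × 1.151 = 115.1 CYN
115.1 CYN × 1.272 = 146.4072 QRM
146.4072 QRM × 0.4907 = 71.84201304 IRD
71.84201304 IRD × 3.608 = 259.20598304832 MYR
259.20598304832 MYR × 0.3396 = 88.026351843209472 RVN
Net change: 88.026351843209472 − 100 = -11.973648156790528 RVN

-11.974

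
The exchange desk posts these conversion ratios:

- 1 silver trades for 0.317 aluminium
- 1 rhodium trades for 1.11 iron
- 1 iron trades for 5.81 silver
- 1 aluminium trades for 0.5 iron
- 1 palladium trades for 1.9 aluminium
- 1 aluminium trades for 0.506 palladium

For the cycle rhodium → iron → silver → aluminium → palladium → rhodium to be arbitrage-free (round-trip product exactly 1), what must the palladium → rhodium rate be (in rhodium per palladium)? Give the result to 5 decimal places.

0.96670

Known legs of the cycle: 1.11 × 5.81 × 0.317 × 0.506 = 1.0344485382
For no arbitrage the full-cycle product must be 1, so the missing rate is 1 / 1.0344485382 ≈ 0.9666986.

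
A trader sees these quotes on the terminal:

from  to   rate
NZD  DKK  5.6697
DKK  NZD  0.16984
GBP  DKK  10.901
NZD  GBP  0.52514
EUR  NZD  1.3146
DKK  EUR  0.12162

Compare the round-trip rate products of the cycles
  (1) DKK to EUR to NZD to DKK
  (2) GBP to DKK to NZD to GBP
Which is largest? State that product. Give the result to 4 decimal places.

(1) 0.12162 × 1.3146 × 5.6697 = 0.90648
(2) 10.901 × 0.16984 × 0.52514 = 0.97226
Highest is cycle (2) at 0.9723 (≤1, no arbitrage).

0.9723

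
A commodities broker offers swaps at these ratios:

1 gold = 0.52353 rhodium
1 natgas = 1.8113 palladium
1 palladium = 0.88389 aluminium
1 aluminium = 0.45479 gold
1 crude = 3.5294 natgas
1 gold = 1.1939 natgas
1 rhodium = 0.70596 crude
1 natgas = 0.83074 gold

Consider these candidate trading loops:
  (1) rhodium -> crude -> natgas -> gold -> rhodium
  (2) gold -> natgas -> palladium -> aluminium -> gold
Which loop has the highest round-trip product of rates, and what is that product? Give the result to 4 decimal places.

1.0836

(1) 0.70596 × 3.5294 × 0.83074 × 0.52353 = 1.08365
(2) 1.1939 × 1.8113 × 0.88389 × 0.45479 = 0.86930
Highest is cycle (1) at 1.0836 (>1, arbitrage).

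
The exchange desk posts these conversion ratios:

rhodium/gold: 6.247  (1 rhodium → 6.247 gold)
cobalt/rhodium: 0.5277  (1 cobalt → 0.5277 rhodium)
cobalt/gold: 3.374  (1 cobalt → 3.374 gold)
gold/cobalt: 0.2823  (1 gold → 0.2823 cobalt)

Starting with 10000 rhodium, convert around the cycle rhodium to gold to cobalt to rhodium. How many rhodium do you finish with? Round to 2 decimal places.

9306.14

10000 rhodium × 6.247 = 62470 gold
62470 gold × 0.2823 = 17635.281 cobalt
17635.281 cobalt × 0.5277 = 9306.1377837 rhodium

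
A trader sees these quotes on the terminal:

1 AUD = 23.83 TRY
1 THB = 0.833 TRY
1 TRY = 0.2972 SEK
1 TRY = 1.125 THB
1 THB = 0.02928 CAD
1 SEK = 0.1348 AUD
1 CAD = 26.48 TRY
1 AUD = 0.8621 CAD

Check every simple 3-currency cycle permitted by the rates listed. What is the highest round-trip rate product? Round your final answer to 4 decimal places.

SEK→AUD→TRY→SEK: 0.1348 × 23.83 × 0.2972 = 0.95469
TRY→THB→CAD→TRY: 1.125 × 0.02928 × 26.48 = 0.87225
Maximum is SEK→AUD→TRY→SEK at 0.9547; no arbitrage — every cycle loses value.

0.9547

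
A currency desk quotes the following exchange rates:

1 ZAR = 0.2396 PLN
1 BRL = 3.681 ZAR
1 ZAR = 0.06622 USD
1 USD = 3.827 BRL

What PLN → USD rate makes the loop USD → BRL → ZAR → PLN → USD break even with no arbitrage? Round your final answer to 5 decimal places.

Known legs of the cycle: 3.827 × 3.681 × 0.2396 = 3.3752900052
For no arbitrage the full-cycle product must be 1, so the missing rate is 1 / 3.3752900052 ≈ 0.2962708.

0.29627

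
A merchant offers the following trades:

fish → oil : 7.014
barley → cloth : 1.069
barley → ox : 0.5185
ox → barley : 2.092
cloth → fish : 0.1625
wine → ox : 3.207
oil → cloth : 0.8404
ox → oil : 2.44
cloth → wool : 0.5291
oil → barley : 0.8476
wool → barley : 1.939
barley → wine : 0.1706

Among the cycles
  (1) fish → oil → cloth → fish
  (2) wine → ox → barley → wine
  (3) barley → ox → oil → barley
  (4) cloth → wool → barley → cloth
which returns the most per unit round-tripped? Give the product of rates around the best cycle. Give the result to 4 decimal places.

(1) 7.014 × 0.8404 × 0.1625 = 0.95787
(2) 3.207 × 2.092 × 0.1706 = 1.14456
(3) 0.5185 × 2.44 × 0.8476 = 1.07233
(4) 0.5291 × 1.939 × 1.069 = 1.09671
Highest is cycle (2) at 1.1446 (>1, arbitrage).

1.1446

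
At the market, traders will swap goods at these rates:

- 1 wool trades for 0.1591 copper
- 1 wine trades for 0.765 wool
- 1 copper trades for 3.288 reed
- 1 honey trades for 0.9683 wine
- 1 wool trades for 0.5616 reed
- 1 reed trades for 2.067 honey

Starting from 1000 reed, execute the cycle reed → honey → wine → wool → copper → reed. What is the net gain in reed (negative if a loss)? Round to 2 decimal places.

-199.03

1000 reed × 2.067 = 2067 honey
2067 honey × 0.9683 = 2001.4761 wine
2001.4761 wine × 0.765 = 1531.1292165 wool
1531.1292165 wool × 0.1591 = 243.60265834515 copper
243.60265834515 copper × 3.288 = 800.9655406388532 reed
Net change: 800.9655406388532 − 1000 = -199.0344593611468 reed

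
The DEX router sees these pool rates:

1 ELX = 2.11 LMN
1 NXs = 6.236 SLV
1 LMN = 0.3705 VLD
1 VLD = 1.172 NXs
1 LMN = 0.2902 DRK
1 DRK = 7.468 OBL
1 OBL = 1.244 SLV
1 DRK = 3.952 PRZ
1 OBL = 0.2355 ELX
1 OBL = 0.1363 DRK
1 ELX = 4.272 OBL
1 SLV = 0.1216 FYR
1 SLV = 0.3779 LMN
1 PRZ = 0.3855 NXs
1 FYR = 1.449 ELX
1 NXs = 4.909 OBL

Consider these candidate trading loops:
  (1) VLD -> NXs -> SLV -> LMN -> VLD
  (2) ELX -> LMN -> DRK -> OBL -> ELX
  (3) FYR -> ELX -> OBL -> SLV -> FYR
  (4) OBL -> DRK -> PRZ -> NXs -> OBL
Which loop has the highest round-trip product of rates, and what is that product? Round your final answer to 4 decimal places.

(1) 1.172 × 6.236 × 0.3779 × 0.3705 = 1.02329
(2) 2.11 × 0.2902 × 7.468 × 0.2355 = 1.07690
(3) 1.449 × 4.272 × 1.244 × 0.1216 = 0.93638
(4) 0.1363 × 3.952 × 0.3855 × 4.909 = 1.01937
Highest is cycle (2) at 1.0769 (>1, arbitrage).

1.0769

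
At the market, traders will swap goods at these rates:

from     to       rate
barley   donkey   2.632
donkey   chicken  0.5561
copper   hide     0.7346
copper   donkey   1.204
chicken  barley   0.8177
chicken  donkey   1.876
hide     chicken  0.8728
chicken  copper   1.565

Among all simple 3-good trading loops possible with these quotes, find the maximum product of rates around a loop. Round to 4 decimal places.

donkey→chicken→barley→donkey: 0.5561 × 0.8177 × 2.632 = 1.19683
donkey→chicken→copper→donkey: 0.5561 × 1.565 × 1.204 = 1.04784
chicken→copper→hide→chicken: 1.565 × 0.7346 × 0.8728 = 1.00341
Maximum is donkey→chicken→barley→donkey at 1.1968; arbitrage exists.

1.1968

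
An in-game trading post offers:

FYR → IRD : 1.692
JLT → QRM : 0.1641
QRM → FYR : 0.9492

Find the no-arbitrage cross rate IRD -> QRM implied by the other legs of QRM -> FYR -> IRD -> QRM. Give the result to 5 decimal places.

Known legs of the cycle: 0.9492 × 1.692 = 1.6060464
For no arbitrage the full-cycle product must be 1, so the missing rate is 1 / 1.6060464 ≈ 0.6226470.

0.62265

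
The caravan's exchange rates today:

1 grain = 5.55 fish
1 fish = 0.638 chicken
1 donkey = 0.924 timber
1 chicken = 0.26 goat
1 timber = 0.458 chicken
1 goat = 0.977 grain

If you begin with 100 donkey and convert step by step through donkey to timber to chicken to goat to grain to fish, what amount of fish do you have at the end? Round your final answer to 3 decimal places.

100 donkey × 0.924 = 92.4 timber
92.4 timber × 0.458 = 42.3192 chicken
42.3192 chicken × 0.26 = 11.002992 goat
11.002992 goat × 0.977 = 10.749923184 grain
10.749923184 grain × 5.55 = 59.6620736712 fish

59.662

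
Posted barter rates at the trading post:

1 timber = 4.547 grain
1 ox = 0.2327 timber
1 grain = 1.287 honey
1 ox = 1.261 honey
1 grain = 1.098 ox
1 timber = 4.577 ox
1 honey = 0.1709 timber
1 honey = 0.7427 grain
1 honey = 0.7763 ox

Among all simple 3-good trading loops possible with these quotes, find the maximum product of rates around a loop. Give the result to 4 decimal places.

1.1618

timber→grain→ox→timber: 4.547 × 1.098 × 0.2327 = 1.16178
honey→grain→ox→honey: 0.7427 × 1.098 × 1.261 = 1.02833
honey→timber→grain→honey: 0.1709 × 4.547 × 1.287 = 1.00010
honey→timber→ox→honey: 0.1709 × 4.577 × 1.261 = 0.98637
Maximum is timber→grain→ox→timber at 1.1618; arbitrage exists.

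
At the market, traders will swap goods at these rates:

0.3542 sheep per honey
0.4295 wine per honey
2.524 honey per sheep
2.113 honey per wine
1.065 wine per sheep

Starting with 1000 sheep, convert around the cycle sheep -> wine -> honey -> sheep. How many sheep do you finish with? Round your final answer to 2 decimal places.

1000 sheep × 1.065 = 1065 wine
1065 wine × 2.113 = 2250.345 honey
2250.345 honey × 0.3542 = 797.072199 sheep

797.07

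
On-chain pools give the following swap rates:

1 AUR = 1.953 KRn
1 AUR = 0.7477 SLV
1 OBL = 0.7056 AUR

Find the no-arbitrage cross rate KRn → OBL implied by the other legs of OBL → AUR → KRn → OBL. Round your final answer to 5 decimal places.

Known legs of the cycle: 0.7056 × 1.953 = 1.3780368
For no arbitrage the full-cycle product must be 1, so the missing rate is 1 / 1.3780368 ≈ 0.7256700.

0.72567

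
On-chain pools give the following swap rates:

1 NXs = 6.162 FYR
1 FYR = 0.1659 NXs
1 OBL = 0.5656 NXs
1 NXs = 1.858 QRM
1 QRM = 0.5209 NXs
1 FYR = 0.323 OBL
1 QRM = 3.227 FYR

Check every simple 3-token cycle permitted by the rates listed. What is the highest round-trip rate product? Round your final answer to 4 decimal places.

OBL→NXs→FYR→OBL: 0.5656 × 6.162 × 0.323 = 1.12573
QRM→FYR→NXs→QRM: 3.227 × 0.1659 × 1.858 = 0.99470
Maximum is OBL→NXs→FYR→OBL at 1.1257; arbitrage exists.

1.1257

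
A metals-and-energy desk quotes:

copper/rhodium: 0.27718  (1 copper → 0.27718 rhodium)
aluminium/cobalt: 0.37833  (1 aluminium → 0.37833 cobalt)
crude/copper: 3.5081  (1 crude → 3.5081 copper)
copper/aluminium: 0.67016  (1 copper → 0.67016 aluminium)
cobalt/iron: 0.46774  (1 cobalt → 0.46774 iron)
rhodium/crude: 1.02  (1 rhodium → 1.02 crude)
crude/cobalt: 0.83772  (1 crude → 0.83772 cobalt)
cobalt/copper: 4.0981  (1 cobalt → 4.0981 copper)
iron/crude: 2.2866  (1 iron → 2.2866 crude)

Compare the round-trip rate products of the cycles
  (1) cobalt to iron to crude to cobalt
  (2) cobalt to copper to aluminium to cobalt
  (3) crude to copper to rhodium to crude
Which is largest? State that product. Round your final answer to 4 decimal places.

1.0390

(1) 0.46774 × 2.2866 × 0.83772 = 0.89597
(2) 4.0981 × 0.67016 × 0.37833 = 1.03904
(3) 3.5081 × 0.27718 × 1.02 = 0.99182
Highest is cycle (2) at 1.0390 (>1, arbitrage).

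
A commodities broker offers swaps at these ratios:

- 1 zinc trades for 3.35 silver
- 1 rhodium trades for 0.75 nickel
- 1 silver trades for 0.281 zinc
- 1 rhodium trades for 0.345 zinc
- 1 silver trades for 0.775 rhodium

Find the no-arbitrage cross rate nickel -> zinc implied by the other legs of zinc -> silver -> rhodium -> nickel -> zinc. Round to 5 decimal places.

0.51356

Known legs of the cycle: 3.35 × 0.775 × 0.75 = 1.9471875
For no arbitrage the full-cycle product must be 1, so the missing rate is 1 / 1.9471875 ≈ 0.5135612.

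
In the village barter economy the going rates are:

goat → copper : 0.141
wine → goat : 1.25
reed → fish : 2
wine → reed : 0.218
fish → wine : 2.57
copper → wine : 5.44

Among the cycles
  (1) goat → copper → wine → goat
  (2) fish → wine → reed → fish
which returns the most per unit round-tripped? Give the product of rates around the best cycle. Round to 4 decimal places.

(1) 0.141 × 5.44 × 1.25 = 0.95880
(2) 2.57 × 0.218 × 2 = 1.12052
Highest is cycle (2) at 1.1205 (>1, arbitrage).

1.1205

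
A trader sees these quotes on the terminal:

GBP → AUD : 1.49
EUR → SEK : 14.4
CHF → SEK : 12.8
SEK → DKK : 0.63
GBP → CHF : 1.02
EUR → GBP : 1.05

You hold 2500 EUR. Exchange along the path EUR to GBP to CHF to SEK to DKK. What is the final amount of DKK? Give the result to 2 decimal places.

21591.36

2500 EUR × 1.05 = 2625 GBP
2625 GBP × 1.02 = 2677.5 CHF
2677.5 CHF × 12.8 = 34272 SEK
34272 SEK × 0.63 = 21591.36 DKK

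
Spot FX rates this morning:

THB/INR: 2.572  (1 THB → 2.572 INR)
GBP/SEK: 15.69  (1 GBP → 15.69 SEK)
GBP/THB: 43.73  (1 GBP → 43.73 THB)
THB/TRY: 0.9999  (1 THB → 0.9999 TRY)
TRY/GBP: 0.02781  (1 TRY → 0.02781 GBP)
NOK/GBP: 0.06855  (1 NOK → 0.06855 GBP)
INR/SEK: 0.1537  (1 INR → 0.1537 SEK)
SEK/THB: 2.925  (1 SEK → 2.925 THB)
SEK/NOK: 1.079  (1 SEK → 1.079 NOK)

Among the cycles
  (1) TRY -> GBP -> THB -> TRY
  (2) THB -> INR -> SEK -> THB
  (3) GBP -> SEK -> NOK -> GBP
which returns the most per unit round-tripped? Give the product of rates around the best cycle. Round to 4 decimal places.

1.2160

(1) 0.02781 × 43.73 × 0.9999 = 1.21601
(2) 2.572 × 0.1537 × 2.925 = 1.15630
(3) 15.69 × 1.079 × 0.06855 = 1.16052
Highest is cycle (1) at 1.2160 (>1, arbitrage).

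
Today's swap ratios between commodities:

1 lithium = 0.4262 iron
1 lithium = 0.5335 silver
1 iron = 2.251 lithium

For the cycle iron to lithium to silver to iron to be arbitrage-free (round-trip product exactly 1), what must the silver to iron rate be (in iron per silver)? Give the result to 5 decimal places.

0.83270

Known legs of the cycle: 2.251 × 0.5335 = 1.2009085
For no arbitrage the full-cycle product must be 1, so the missing rate is 1 / 1.2009085 ≈ 0.8327029.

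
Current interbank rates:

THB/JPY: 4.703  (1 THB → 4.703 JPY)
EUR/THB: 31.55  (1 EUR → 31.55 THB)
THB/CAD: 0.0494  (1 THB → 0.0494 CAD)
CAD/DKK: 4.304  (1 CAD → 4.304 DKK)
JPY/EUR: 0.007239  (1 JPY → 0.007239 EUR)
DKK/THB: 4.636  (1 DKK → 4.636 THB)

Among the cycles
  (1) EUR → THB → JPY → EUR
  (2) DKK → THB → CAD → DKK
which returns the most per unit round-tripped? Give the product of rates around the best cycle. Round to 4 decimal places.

1.0741

(1) 31.55 × 4.703 × 0.007239 = 1.07412
(2) 4.636 × 0.0494 × 4.304 = 0.98570
Highest is cycle (1) at 1.0741 (>1, arbitrage).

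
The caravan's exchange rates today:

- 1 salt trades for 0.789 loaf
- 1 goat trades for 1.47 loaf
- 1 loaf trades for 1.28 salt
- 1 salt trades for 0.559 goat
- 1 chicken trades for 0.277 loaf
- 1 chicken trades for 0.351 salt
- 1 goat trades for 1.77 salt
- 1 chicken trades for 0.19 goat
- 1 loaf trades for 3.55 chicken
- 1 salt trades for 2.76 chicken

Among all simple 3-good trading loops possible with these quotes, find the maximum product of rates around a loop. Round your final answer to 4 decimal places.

salt→goat→loaf→salt: 0.559 × 1.47 × 1.28 = 1.05181
chicken→goat→loaf→chicken: 0.19 × 1.47 × 3.55 = 0.99152
salt→loaf→chicken→salt: 0.789 × 3.55 × 0.351 = 0.98313
salt→chicken→loaf→salt: 2.76 × 0.277 × 1.28 = 0.97859
salt→chicken→goat→salt: 2.76 × 0.19 × 1.77 = 0.92819
Maximum is salt→goat→loaf→salt at 1.0518; arbitrage exists.

1.0518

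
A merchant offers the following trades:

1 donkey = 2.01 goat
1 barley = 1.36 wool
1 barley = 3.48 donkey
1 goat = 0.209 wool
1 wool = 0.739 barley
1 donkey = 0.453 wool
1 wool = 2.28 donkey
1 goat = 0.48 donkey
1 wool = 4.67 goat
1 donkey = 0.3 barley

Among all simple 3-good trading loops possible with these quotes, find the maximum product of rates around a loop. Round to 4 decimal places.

1.1650

barley→donkey→wool→barley: 3.48 × 0.453 × 0.739 = 1.16499
donkey→wool→goat→donkey: 0.453 × 4.67 × 0.48 = 1.01544
donkey→goat→wool→donkey: 2.01 × 0.209 × 2.28 = 0.95781
barley→wool→donkey→barley: 1.36 × 2.28 × 0.3 = 0.93024
Maximum is barley→donkey→wool→barley at 1.1650; arbitrage exists.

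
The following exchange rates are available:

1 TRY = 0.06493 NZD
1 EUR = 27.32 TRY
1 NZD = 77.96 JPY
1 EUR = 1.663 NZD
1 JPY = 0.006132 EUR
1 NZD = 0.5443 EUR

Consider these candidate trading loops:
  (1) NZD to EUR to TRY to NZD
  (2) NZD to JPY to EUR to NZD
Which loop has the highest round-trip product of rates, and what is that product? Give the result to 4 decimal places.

(1) 0.5443 × 27.32 × 0.06493 = 0.96553
(2) 77.96 × 0.006132 × 1.663 = 0.79500
Highest is cycle (1) at 0.9655 (≤1, no arbitrage).

0.9655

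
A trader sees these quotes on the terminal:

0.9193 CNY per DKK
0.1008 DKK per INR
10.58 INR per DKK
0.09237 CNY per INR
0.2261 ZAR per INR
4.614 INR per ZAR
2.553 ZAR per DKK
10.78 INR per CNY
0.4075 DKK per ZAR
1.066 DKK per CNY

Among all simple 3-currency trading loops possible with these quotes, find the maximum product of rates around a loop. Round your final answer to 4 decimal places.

INR→DKK→ZAR→INR: 0.1008 × 2.553 × 4.614 = 1.18738
INR→CNY→DKK→INR: 0.09237 × 1.066 × 10.58 = 1.04177
INR→DKK→CNY→INR: 0.1008 × 0.9193 × 10.78 = 0.99893
INR→ZAR→DKK→INR: 0.2261 × 0.4075 × 10.58 = 0.97480
Maximum is INR→DKK→ZAR→INR at 1.1874; arbitrage exists.

1.1874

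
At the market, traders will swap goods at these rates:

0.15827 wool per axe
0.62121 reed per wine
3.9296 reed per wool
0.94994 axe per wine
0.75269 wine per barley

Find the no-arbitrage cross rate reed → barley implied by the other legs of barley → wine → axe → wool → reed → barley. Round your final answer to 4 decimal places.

2.2487

Known legs of the cycle: 0.75269 × 0.94994 × 0.15827 × 3.9296 = 0.4446919512460563712
For no arbitrage the full-cycle product must be 1, so the missing rate is 1 / 0.4446919512460563712 ≈ 2.248748.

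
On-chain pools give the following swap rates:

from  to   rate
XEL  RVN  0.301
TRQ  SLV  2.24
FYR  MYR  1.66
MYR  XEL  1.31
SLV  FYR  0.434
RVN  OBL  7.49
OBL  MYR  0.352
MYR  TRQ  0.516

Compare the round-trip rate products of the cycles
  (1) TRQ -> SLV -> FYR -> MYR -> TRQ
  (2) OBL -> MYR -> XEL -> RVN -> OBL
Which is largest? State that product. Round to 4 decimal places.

1.0396

(1) 2.24 × 0.434 × 1.66 × 0.516 = 0.83271
(2) 0.352 × 1.31 × 0.301 × 7.49 = 1.03959
Highest is cycle (2) at 1.0396 (>1, arbitrage).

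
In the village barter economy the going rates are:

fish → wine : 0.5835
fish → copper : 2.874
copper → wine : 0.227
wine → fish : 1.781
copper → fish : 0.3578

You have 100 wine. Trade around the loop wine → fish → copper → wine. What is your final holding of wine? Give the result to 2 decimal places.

116.19

100 wine × 1.781 = 178.1 fish
178.1 fish × 2.874 = 511.8594 copper
511.8594 copper × 0.227 = 116.1920838 wine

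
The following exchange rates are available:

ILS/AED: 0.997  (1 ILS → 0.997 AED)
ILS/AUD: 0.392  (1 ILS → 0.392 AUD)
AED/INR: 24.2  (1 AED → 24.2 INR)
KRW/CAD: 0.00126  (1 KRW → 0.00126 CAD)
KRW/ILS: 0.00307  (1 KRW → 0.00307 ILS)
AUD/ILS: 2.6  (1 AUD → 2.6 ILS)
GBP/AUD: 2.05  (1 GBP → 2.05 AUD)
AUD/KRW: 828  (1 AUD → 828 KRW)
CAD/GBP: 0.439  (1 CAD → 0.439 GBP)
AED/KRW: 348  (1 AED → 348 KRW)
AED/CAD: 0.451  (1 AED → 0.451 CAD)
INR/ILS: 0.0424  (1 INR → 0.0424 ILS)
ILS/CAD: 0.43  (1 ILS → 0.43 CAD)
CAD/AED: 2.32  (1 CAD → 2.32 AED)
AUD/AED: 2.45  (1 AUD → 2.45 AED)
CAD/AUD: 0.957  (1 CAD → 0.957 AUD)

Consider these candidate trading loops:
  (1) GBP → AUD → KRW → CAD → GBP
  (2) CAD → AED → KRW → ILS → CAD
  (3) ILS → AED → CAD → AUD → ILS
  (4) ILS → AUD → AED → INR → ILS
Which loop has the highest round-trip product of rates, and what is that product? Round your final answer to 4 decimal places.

(1) 2.05 × 828 × 0.00126 × 0.439 = 0.93890
(2) 2.32 × 348 × 0.00307 × 0.43 = 1.06580
(3) 0.997 × 0.451 × 0.957 × 2.6 = 1.11881
(4) 0.392 × 2.45 × 24.2 × 0.0424 = 0.98545
Highest is cycle (3) at 1.1188 (>1, arbitrage).

1.1188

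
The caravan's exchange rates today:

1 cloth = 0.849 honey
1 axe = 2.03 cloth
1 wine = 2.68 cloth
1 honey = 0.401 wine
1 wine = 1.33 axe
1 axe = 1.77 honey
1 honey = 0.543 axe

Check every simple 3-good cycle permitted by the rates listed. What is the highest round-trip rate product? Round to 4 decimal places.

0.9440

honey→wine→axe→honey: 0.401 × 1.33 × 1.77 = 0.94399
cloth→honey→axe→cloth: 0.849 × 0.543 × 2.03 = 0.93584
cloth→honey→wine→cloth: 0.849 × 0.401 × 2.68 = 0.91240
Maximum is honey→wine→axe→honey at 0.9440; no arbitrage — every cycle loses value.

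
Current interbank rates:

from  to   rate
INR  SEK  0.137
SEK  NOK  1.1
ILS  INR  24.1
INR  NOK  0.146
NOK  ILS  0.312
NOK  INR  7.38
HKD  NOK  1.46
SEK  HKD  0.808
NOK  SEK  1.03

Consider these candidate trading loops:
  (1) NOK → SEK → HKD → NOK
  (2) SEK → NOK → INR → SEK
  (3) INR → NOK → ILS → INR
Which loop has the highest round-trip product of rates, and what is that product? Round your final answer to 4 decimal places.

1.2151

(1) 1.03 × 0.808 × 1.46 = 1.21507
(2) 1.1 × 7.38 × 0.137 = 1.11217
(3) 0.146 × 0.312 × 24.1 = 1.09780
Highest is cycle (1) at 1.2151 (>1, arbitrage).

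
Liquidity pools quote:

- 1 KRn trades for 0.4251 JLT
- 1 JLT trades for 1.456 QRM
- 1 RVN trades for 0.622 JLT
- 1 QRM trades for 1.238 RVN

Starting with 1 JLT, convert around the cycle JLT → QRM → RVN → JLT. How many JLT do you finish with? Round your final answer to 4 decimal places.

1 JLT × 1.456 = 1.456 QRM
1.456 QRM × 1.238 = 1.802528 RVN
1.802528 RVN × 0.622 = 1.121172416 JLT

1.1212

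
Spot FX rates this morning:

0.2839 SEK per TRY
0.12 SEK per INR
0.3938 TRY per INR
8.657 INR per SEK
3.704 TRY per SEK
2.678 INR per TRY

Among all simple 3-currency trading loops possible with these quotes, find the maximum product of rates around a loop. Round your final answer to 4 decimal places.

1.1903

TRY→INR→SEK→TRY: 2.678 × 0.12 × 3.704 = 1.19032
TRY→SEK→INR→TRY: 0.2839 × 8.657 × 0.3938 = 0.96785
Maximum is TRY→INR→SEK→TRY at 1.1903; arbitrage exists.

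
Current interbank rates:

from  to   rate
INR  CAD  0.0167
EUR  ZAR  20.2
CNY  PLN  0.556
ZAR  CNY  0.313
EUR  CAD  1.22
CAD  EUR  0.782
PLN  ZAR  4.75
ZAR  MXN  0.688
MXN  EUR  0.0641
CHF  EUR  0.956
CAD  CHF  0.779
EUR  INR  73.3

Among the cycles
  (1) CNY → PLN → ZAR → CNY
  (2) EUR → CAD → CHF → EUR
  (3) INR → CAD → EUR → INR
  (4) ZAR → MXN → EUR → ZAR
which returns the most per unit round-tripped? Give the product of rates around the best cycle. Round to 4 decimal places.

0.9573

(1) 0.556 × 4.75 × 0.313 = 0.82663
(2) 1.22 × 0.779 × 0.956 = 0.90856
(3) 0.0167 × 0.782 × 73.3 = 0.95725
(4) 0.688 × 0.0641 × 20.2 = 0.89084
Highest is cycle (3) at 0.9573 (≤1, no arbitrage).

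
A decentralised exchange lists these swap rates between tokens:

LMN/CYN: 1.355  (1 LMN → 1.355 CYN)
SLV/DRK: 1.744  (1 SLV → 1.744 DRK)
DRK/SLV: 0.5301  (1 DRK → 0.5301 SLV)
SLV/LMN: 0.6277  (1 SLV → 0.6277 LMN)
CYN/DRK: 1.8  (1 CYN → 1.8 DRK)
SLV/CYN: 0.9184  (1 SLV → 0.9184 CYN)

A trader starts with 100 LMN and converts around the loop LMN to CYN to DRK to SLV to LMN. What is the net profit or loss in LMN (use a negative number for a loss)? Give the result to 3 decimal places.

-18.844

100 LMN × 1.355 = 135.5 CYN
135.5 CYN × 1.8 = 243.9 DRK
243.9 DRK × 0.5301 = 129.29139 SLV
129.29139 SLV × 0.6277 = 81.156205503 LMN
Net change: 81.156205503 − 100 = -18.843794497 LMN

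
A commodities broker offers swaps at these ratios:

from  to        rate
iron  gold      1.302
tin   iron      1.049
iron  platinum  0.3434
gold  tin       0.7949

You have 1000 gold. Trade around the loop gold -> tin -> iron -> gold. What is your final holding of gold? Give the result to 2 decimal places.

1085.67

1000 gold × 0.7949 = 794.9 tin
794.9 tin × 1.049 = 833.8501 iron
833.8501 iron × 1.302 = 1085.6728302 gold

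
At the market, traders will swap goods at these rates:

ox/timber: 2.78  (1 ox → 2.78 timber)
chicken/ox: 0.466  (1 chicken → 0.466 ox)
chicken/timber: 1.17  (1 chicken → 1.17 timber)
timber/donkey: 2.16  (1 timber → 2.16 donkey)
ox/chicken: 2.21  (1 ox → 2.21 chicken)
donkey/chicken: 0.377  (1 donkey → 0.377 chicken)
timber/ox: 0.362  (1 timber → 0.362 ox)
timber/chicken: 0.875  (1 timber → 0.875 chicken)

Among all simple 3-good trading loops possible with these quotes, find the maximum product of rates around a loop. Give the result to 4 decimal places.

1.1335

timber→chicken→ox→timber: 0.875 × 0.466 × 2.78 = 1.13355
timber→donkey→chicken→timber: 2.16 × 0.377 × 1.17 = 0.95275
timber→ox→chicken→timber: 0.362 × 2.21 × 1.17 = 0.93602
Maximum is timber→chicken→ox→timber at 1.1335; arbitrage exists.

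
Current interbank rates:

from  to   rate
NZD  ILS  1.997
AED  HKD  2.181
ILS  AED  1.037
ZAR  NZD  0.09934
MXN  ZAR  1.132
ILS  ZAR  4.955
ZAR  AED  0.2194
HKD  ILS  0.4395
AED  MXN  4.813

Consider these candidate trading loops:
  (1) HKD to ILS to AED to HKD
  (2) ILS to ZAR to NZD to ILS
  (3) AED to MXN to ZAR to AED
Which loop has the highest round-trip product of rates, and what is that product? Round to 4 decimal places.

1.1954

(1) 0.4395 × 1.037 × 2.181 = 0.99402
(2) 4.955 × 0.09934 × 1.997 = 0.98298
(3) 4.813 × 1.132 × 0.2194 = 1.19536
Highest is cycle (3) at 1.1954 (>1, arbitrage).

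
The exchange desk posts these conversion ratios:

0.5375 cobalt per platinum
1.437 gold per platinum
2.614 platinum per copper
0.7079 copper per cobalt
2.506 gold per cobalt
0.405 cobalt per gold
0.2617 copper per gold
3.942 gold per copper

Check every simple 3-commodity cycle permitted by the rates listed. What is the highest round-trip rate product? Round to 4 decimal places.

cobalt→copper→gold→cobalt: 0.7079 × 3.942 × 0.405 = 1.13017
cobalt→copper→platinum→cobalt: 0.7079 × 2.614 × 0.5375 = 0.99462
platinum→gold→copper→platinum: 1.437 × 0.2617 × 2.614 = 0.98303
Maximum is cobalt→copper→gold→cobalt at 1.1302; arbitrage exists.

1.1302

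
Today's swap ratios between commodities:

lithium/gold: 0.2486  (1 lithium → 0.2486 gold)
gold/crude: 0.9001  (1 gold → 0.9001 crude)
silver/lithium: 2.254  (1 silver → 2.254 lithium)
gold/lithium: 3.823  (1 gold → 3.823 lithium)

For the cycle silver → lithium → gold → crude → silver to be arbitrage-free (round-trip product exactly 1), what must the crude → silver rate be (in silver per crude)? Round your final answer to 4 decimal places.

Known legs of the cycle: 2.254 × 0.2486 × 0.9001 = 0.50436599444
For no arbitrage the full-cycle product must be 1, so the missing rate is 1 / 0.50436599444 ≈ 1.982687.

1.9827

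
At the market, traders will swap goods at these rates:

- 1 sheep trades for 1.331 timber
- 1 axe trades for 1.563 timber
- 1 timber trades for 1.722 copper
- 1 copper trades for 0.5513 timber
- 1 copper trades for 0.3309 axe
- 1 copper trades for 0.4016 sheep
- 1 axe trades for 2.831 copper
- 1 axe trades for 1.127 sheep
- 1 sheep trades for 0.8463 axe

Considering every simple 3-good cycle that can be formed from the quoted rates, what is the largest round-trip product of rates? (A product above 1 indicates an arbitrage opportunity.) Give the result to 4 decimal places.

0.9622

copper→sheep→axe→copper: 0.4016 × 0.8463 × 2.831 = 0.96218
copper→sheep→timber→copper: 0.4016 × 1.331 × 1.722 = 0.92046
copper→axe→timber→copper: 0.3309 × 1.563 × 1.722 = 0.89061
Maximum is copper→sheep→axe→copper at 0.9622; no arbitrage — every cycle loses value.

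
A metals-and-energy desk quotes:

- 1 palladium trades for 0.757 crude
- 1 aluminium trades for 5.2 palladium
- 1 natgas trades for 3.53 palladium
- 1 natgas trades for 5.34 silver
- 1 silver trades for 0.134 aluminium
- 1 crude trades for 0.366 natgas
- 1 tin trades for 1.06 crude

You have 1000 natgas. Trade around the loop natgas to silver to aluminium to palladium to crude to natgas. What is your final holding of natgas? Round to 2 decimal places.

1000 natgas × 5.34 = 5340 silver
5340 silver × 0.134 = 715.56 aluminium
715.56 aluminium × 5.2 = 3720.912 palladium
3720.912 palladium × 0.757 = 2816.730384 crude
2816.730384 crude × 0.366 = 1030.923320544 natgas

1030.92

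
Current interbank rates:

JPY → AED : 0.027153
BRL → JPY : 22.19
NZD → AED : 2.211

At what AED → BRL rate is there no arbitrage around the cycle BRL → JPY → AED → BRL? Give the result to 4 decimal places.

1.6597

Known legs of the cycle: 22.19 × 0.027153 = 0.60252507
For no arbitrage the full-cycle product must be 1, so the missing rate is 1 / 0.60252507 ≈ 1.659682.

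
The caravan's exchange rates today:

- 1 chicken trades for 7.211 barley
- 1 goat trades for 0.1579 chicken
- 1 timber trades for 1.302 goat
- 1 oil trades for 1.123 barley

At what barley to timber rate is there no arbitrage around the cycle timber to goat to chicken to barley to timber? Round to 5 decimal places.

Known legs of the cycle: 1.302 × 0.1579 × 7.211 = 1.4824792038
For no arbitrage the full-cycle product must be 1, so the missing rate is 1 / 1.4824792038 ≈ 0.6745457.

0.67455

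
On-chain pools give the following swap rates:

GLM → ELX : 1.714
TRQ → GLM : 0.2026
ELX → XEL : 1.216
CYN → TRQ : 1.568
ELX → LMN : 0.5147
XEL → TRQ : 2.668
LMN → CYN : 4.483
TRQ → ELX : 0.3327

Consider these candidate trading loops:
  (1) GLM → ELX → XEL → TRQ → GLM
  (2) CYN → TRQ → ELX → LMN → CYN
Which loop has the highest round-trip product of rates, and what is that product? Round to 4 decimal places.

1.2037

(1) 1.714 × 1.216 × 2.668 × 0.2026 = 1.12660
(2) 1.568 × 0.3327 × 0.5147 × 4.483 = 1.20371
Highest is cycle (2) at 1.2037 (>1, arbitrage).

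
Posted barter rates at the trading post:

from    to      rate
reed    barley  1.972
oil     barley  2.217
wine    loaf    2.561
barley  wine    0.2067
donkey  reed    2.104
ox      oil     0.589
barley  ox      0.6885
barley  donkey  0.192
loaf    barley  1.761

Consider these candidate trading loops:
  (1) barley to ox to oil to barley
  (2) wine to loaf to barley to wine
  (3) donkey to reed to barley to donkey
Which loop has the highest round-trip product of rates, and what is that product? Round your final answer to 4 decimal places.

(1) 0.6885 × 0.589 × 2.217 = 0.89905
(2) 2.561 × 1.761 × 0.2067 = 0.93220
(3) 2.104 × 1.972 × 0.192 = 0.79662
Highest is cycle (2) at 0.9322 (≤1, no arbitrage).

0.9322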